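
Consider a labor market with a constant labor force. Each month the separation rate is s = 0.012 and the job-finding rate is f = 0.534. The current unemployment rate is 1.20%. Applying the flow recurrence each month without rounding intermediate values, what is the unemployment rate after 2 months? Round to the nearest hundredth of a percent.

With a fixed labor force, u_{t+1} = u_t + s·(1−u_t) − f·u_t = u_t·(1−s−f) + s.
Here 1−s−f = 0.454 and s = 0.012.
u_1 = 0.012000 × 0.454 + 0.012 = 0.017448.
u_2 = 0.017448 × 0.454 + 0.012 = 0.019921.

Unemployment rate after two months ≈ 1.99%.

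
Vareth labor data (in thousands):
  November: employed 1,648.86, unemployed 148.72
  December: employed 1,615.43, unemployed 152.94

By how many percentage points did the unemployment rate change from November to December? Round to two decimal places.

The unemployment rate changed by +0.38 percentage points.

November: labor force = 1,648.86 + 148.72 = 1,797.58; u = 148.72/1,797.58 = 8.27%.
December: labor force = 1,615.43 + 152.94 = 1,768.37; u = 152.94/1,768.37 = 8.65%.
Change = 8.65% − 8.27% = +0.38 pp.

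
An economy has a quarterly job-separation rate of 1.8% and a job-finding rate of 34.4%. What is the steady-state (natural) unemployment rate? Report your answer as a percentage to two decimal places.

At steady state the flows balance: s·E = f·U, so U/(E+U) = s/(s+f).
u* = 1.8 / (1.8 + 34.4) = 1.8 / 36.20 = 4.97%.

Steady-state unemployment rate ≈ 4.97%.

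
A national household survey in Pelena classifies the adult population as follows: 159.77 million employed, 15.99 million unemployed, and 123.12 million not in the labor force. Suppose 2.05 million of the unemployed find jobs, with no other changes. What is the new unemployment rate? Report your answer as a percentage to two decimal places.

Initially, labor force = 159.77 + 15.99 = 175.76 million, so u = 15.99/175.76 = 9.10%.
After the change, unemployed falls and employed rises by 2.05; labor force unchanged → E = 161.82, U = 13.94, labor force = 175.76 million.
New unemployment rate = 13.94 / 175.76 = 7.93%.

New unemployment rate ≈ 7.93%.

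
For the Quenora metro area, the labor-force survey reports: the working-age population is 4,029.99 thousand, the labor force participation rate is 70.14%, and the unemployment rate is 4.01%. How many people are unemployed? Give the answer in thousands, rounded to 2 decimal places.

Labor force = 0.7014 × 4,029.99 = 2,826.63 thousand.
Unemployed = 0.0401 × 2,826.63 ≈ 113.35 thousand.

About 113.35 thousand are unemployed.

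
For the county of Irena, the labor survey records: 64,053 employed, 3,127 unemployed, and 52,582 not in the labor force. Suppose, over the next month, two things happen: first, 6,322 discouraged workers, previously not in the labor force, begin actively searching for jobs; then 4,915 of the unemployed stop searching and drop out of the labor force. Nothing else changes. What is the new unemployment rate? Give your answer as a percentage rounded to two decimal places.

Initially, labor force = 64,053 + 3,127 = 67,180, so u = 3,127/67,180 = 4.65%.
After the first change, unemployed and labor force both rise by 6,322 → E = 64,053, U = 9,449, labor force = 73,502.
After the second change, unemployed and labor force both fall by 4,915 → E = 64,053, U = 4,534, labor force = 68,587.
New unemployment rate = 4,534 / 68,587 = 6.61%.

New unemployment rate ≈ 6.61%.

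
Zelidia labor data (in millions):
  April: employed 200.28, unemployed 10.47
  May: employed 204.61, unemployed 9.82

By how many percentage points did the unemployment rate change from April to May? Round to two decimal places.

The unemployment rate changed by −0.39 percentage points.

April: labor force = 200.28 + 10.47 = 210.75; u = 10.47/210.75 = 4.97%.
May: labor force = 204.61 + 9.82 = 214.43; u = 9.82/214.43 = 4.58%.
Change = 4.58% − 4.97% = −0.39 pp.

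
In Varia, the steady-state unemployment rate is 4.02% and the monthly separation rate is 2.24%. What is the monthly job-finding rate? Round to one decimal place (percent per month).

Job-finding rate ≈ 53.5% per month.

From u* = s/(s+f): f = s·(1−u)/u.
f = 2.24 × (1 − 0.0402) / 0.0402 = 2.1500 / 0.0402 ≈ 53.5% per month.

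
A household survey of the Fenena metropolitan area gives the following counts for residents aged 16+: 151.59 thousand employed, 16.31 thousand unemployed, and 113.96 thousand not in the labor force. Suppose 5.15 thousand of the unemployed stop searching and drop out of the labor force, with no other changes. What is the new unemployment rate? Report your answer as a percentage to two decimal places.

New unemployment rate ≈ 6.86%.

Initially, labor force = 151.59 + 16.31 = 167.90 thousand, so u = 16.31/167.90 = 9.71%.
After the change, unemployed and labor force both fall by 5.15 → E = 151.59, U = 11.16, labor force = 162.75 thousand.
New unemployment rate = 11.16 / 162.75 = 6.86%.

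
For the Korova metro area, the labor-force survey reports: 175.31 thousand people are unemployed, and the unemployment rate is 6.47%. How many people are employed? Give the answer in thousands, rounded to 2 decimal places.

Labor force = U / u = 175.31 / 0.0647 ≈ 2,709.58 thousand.
Employed = labor force − unemployed = 2,709.58 − 175.31 = 2,534.27 thousand.

About 2,534.27 thousand are employed.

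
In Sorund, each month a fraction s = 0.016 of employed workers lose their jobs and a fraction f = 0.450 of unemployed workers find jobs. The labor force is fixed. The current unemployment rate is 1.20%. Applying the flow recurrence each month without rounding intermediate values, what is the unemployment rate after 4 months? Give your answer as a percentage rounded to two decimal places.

With a fixed labor force, u_{t+1} = u_t + s·(1−u_t) − f·u_t = u_t·(1−s−f) + s.
Here 1−s−f = 0.534 and s = 0.016.
u_1 = 0.012000 × 0.534 + 0.016 = 0.022408.
u_2 = 0.022408 × 0.534 + 0.016 = 0.027966.
u_3 = 0.027966 × 0.534 + 0.016 = 0.030934.
u_4 = 0.030934 × 0.534 + 0.016 = 0.032519.

Unemployment rate after four months ≈ 3.25%.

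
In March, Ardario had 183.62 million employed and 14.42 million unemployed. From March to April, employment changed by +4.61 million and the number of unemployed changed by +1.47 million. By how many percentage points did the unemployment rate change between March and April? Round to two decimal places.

March: labor force = 183.62 + 14.42 = 198.04; u = 14.42/198.04 = 7.28%.
April: labor force = 188.23 + 15.89 = 204.12; u = 15.89/204.12 = 7.78%.
Change = 7.78% − 7.28% = +0.50 pp.

The unemployment rate changed by +0.50 percentage points.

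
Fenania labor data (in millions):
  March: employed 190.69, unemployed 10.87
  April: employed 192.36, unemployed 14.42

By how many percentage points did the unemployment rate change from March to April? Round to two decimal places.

March: labor force = 190.69 + 10.87 = 201.56; u = 10.87/201.56 = 5.39%.
April: labor force = 192.36 + 14.42 = 206.78; u = 14.42/206.78 = 6.97%.
Change = 6.97% − 5.39% = +1.58 pp.

The unemployment rate changed by +1.58 percentage points.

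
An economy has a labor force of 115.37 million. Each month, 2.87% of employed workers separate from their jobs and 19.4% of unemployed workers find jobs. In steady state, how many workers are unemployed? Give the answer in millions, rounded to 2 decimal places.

About 14.87 million are unemployed in steady state.

Steady-state unemployment rate u* = s/(s+f) = 2.87/(2.87+19.4) = 0.128873.
Unemployed = u* × labor force = 0.128873 × 115.37 ≈ 14.87 million.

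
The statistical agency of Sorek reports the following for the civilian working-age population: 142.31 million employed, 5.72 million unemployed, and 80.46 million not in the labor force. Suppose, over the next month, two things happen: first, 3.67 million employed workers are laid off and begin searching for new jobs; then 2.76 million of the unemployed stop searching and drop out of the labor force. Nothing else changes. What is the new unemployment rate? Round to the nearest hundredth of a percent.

New unemployment rate ≈ 4.56%.

Initially, labor force = 142.31 + 5.72 = 148.03 million, so u = 5.72/148.03 = 3.86%.
After the first change, employed falls and unemployed rises by 3.67; labor force unchanged → E = 138.64, U = 9.39, labor force = 148.03 million.
After the second change, unemployed and labor force both fall by 2.76 → E = 138.64, U = 6.63, labor force = 145.27 million.
New unemployment rate = 6.63 / 145.27 = 4.56%.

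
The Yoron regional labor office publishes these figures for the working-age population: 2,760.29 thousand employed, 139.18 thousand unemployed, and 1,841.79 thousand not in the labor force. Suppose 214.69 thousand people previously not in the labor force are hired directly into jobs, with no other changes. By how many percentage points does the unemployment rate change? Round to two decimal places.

The unemployment rate changes by −0.33 percentage points.

Initially, labor force = 2,760.29 + 139.18 = 2,899.47 thousand, so u = 139.18/2,899.47 = 4.80%.
After the change, employed and labor force both rise by 214.69; unemployed unchanged → E = 2,974.98, U = 139.18, labor force = 3,114.16 thousand.
New unemployment rate = 139.18 / 3,114.16 = 4.47%.
Change = 4.47% − 4.80% = −0.33 percentage points.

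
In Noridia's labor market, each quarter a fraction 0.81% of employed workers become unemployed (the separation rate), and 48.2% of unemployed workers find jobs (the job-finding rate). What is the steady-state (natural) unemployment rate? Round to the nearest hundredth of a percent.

Steady-state unemployment rate ≈ 1.65%.

At steady state the flows balance: s·E = f·U, so U/(E+U) = s/(s+f).
u* = 0.81 / (0.81 + 48.2) = 0.81 / 49.01 = 1.65%.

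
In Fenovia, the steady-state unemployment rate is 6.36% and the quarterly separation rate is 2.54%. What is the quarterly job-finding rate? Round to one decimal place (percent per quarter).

From u* = s/(s+f): f = s·(1−u)/u.
f = 2.54 × (1 − 0.0636) / 0.0636 = 2.3785 / 0.0636 ≈ 37.4% per quarter.

Job-finding rate ≈ 37.4% per quarter.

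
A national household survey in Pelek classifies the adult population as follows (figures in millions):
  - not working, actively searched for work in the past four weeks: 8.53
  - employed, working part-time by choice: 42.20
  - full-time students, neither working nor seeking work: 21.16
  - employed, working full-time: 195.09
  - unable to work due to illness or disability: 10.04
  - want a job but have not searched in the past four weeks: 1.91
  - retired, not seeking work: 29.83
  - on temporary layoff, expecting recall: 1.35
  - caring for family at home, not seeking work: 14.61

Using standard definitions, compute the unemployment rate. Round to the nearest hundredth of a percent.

Unemployment rate ≈ 4.00%.

Employed = 42.20 + 195.09 = 237.29 million.
Unemployed = 8.53 + 1.35 = 9.88 million (jobless and actively searching, or on temporary layoff).
Labor force = 237.29 + 9.88 = 247.17 million.
Unemployment rate = 9.88 / 247.17 = 4.00%.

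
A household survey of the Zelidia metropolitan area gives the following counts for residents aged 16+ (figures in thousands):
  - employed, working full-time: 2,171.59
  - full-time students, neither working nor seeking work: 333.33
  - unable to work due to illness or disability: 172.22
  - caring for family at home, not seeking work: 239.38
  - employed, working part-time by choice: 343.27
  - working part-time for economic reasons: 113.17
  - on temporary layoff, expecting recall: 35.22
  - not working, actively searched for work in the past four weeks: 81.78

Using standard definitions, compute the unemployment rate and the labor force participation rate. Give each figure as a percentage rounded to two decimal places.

Unemployment rate ≈ 4.26%; labor force participation rate ≈ 78.66%.

Employed = 2,171.59 + 343.27 + 113.17 = 2,628.03 thousand (anyone who worked, including part-time for economic reasons, counts as employed).
Unemployed = 35.22 + 81.78 = 117.00 thousand (jobless and actively searching, or on temporary layoff).
Labor force = 2,628.03 + 117.00 = 2,745.03 thousand.
Not in labor force = 333.33 + 172.22 + 239.38 = 744.93 thousand (those not working and not actively searching are outside the labor force).
Civilian working-age population = 2,745.03 + 744.93 = 3,489.96 thousand.
Unemployment rate = 117.00 / 2,745.03 = 4.26%.
Labor force participation rate = 2,745.03 / 3,489.96 = 78.66%.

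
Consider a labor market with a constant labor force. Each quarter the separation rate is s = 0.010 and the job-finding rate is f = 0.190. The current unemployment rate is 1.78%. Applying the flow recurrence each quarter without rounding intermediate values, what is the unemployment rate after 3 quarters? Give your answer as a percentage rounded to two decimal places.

Unemployment rate after three quarters ≈ 3.35%.

With a fixed labor force, u_{t+1} = u_t + s·(1−u_t) − f·u_t = u_t·(1−s−f) + s.
Here 1−s−f = 0.800 and s = 0.010.
u_1 = 0.017800 × 0.800 + 0.010 = 0.024240.
u_2 = 0.024240 × 0.800 + 0.010 = 0.029392.
u_3 = 0.029392 × 0.800 + 0.010 = 0.033514.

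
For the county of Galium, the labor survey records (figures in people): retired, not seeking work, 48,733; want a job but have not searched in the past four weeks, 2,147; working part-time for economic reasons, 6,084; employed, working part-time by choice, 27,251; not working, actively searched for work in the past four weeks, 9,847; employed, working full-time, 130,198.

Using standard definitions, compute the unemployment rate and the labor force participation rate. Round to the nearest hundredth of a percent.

Employed = 6,084 + 27,251 + 130,198 = 163,533 (anyone who worked, including part-time for economic reasons, counts as employed).
Unemployed = 9,847.
Labor force = 163,533 + 9,847 = 173,380.
Not in labor force = 48,733 + 2,147 = 50,880 (those not working and not actively searching are outside the labor force — including those who want a job but have given up searching).
Civilian working-age population = 173,380 + 50,880 = 224,260.
Unemployment rate = 9,847 / 173,380 = 5.68%.
Labor force participation rate = 173,380 / 224,260 = 77.31%.

Unemployment rate ≈ 5.68%; labor force participation rate ≈ 77.31%.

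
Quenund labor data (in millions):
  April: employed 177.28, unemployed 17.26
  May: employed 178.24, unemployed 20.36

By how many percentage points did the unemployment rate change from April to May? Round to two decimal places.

April: labor force = 177.28 + 17.26 = 194.54; u = 17.26/194.54 = 8.87%.
May: labor force = 178.24 + 20.36 = 198.60; u = 20.36/198.60 = 10.25%.
Change = 10.25% − 8.87% = +1.38 pp.

The unemployment rate changed by +1.38 percentage points.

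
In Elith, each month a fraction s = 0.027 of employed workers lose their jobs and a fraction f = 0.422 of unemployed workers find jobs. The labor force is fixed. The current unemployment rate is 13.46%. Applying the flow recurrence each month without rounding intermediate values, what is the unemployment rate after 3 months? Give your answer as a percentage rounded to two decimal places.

With a fixed labor force, u_{t+1} = u_t + s·(1−u_t) − f·u_t = u_t·(1−s−f) + s.
Here 1−s−f = 0.551 and s = 0.027.
u_1 = 0.134600 × 0.551 + 0.027 = 0.101165.
u_2 = 0.101165 × 0.551 + 0.027 = 0.082742.
u_3 = 0.082742 × 0.551 + 0.027 = 0.072591.

Unemployment rate after three months ≈ 7.26%.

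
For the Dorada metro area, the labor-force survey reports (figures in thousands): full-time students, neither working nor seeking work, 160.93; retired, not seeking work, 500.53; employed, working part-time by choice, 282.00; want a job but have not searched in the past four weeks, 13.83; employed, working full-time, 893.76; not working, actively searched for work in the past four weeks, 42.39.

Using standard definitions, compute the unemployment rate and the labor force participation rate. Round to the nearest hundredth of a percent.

Unemployment rate ≈ 3.48%; labor force participation rate ≈ 64.34%.

Employed = 282.00 + 893.76 = 1,175.76 thousand.
Unemployed = 42.39 thousand.
Labor force = 1,175.76 + 42.39 = 1,218.15 thousand.
Not in labor force = 160.93 + 500.53 + 13.83 = 675.29 thousand (those not working and not actively searching are outside the labor force — including those who want a job but have given up searching).
Civilian working-age population = 1,218.15 + 675.29 = 1,893.44 thousand.
Unemployment rate = 42.39 / 1,218.15 = 3.48%.
Labor force participation rate = 1,218.15 / 1,893.44 = 64.34%.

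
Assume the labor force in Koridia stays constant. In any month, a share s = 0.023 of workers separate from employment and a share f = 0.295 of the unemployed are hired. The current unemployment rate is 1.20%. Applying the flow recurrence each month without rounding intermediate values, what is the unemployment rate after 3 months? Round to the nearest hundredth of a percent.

Unemployment rate after three months ≈ 5.32%.

With a fixed labor force, u_{t+1} = u_t + s·(1−u_t) − f·u_t = u_t·(1−s−f) + s.
Here 1−s−f = 0.682 and s = 0.023.
u_1 = 0.012000 × 0.682 + 0.023 = 0.031184.
u_2 = 0.031184 × 0.682 + 0.023 = 0.044267.
u_3 = 0.044267 × 0.682 + 0.023 = 0.053190.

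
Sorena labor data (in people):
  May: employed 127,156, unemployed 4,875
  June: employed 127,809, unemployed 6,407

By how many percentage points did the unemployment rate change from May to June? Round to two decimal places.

The unemployment rate changed by +1.08 percentage points.

May: labor force = 127,156 + 4,875 = 132,031; u = 4,875/132,031 = 3.69%.
June: labor force = 127,809 + 6,407 = 134,216; u = 6,407/134,216 = 4.77%.
Change = 4.77% − 3.69% = +1.08 pp.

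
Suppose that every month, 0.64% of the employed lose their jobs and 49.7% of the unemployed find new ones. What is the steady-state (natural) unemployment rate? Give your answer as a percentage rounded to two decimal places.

Steady-state unemployment rate ≈ 1.27%.

At steady state the flows balance: s·E = f·U, so U/(E+U) = s/(s+f).
u* = 0.64 / (0.64 + 49.7) = 0.64 / 50.34 = 1.27%.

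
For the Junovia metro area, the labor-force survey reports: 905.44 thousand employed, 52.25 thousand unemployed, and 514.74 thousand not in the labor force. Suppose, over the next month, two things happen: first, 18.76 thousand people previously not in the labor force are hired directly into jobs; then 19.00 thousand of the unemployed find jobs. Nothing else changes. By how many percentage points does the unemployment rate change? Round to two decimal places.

The unemployment rate changes by −2.05 percentage points.

Initially, labor force = 905.44 + 52.25 = 957.69 thousand, so u = 52.25/957.69 = 5.46%.
After the first change, employed and labor force both rise by 18.76; unemployed unchanged → E = 924.20, U = 52.25, labor force = 976.45 thousand.
After the second change, unemployed falls and employed rises by 19.00; labor force unchanged → E = 943.20, U = 33.25, labor force = 976.45 thousand.
New unemployment rate = 33.25 / 976.45 = 3.41%.
Change = 3.41% − 5.46% = −2.05 percentage points.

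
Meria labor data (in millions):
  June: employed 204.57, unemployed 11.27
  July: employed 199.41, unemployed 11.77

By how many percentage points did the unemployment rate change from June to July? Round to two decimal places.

June: labor force = 204.57 + 11.27 = 215.84; u = 11.27/215.84 = 5.22%.
July: labor force = 199.41 + 11.77 = 211.18; u = 11.77/211.18 = 5.57%.
Change = 5.57% − 5.22% = +0.35 pp.

The unemployment rate changed by +0.35 percentage points.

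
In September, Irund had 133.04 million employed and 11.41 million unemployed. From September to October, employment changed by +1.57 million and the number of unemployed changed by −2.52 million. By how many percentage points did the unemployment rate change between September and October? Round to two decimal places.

September: labor force = 133.04 + 11.41 = 144.45; u = 11.41/144.45 = 7.90%.
October: labor force = 134.61 + 8.89 = 143.50; u = 8.89/143.50 = 6.20%.
Change = 6.20% − 7.90% = −1.70 pp.

The unemployment rate changed by −1.70 percentage points.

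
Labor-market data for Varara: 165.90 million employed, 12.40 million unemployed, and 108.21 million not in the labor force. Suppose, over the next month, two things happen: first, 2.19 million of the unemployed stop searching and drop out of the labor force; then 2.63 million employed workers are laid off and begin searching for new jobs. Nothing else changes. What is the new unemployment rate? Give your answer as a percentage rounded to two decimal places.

New unemployment rate ≈ 7.29%.

Initially, labor force = 165.90 + 12.40 = 178.30 million, so u = 12.40/178.30 = 6.95%.
After the first change, unemployed and labor force both fall by 2.19 → E = 165.90, U = 10.21, labor force = 176.11 million.
After the second change, employed falls and unemployed rises by 2.63; labor force unchanged → E = 163.27, U = 12.84, labor force = 176.11 million.
New unemployment rate = 12.84 / 176.11 = 7.29%.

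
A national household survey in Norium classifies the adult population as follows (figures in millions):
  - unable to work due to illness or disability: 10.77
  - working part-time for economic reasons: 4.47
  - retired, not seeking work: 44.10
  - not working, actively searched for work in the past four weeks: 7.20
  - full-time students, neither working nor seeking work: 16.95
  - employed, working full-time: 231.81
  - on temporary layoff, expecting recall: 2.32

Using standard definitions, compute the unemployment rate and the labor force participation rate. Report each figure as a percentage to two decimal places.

Employed = 4.47 + 231.81 = 236.28 million (anyone who worked, including part-time for economic reasons, counts as employed).
Unemployed = 7.20 + 2.32 = 9.52 million (jobless and actively searching, or on temporary layoff).
Labor force = 236.28 + 9.52 = 245.80 million.
Not in labor force = 10.77 + 44.10 + 16.95 = 71.82 million (those not working and not actively searching are outside the labor force).
Civilian working-age population = 245.80 + 71.82 = 317.62 million.
Unemployment rate = 9.52 / 245.80 = 3.87%.
Labor force participation rate = 245.80 / 317.62 = 77.39%.

Unemployment rate ≈ 3.87%; labor force participation rate ≈ 77.39%.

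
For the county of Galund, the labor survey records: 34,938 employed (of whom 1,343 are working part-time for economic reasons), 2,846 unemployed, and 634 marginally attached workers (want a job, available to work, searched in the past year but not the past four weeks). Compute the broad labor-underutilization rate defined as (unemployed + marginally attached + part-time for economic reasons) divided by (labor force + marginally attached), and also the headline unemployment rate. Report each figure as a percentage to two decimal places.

Broad underutilization rate ≈ 12.55%; headline unemployment rate ≈ 7.53%.

Labor force = 34,938 + 2,846 = 37,784.
Numerator = 2,846 + 634 + 1,343 = 4,823.
Denominator = 37,784 + 634 = 38,418.
Broad rate = 4,823 / 38,418 = 12.55%.
Headline unemployment rate = 2,846 / 37,784 = 7.53%.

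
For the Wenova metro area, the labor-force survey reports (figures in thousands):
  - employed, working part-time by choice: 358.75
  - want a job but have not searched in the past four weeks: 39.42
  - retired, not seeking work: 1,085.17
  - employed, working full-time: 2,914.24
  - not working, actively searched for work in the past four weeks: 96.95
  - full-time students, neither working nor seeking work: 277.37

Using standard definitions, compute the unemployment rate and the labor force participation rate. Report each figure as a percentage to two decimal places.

Unemployment rate ≈ 2.88%; labor force participation rate ≈ 70.62%.

Employed = 358.75 + 2,914.24 = 3,272.99 thousand.
Unemployed = 96.95 thousand.
Labor force = 3,272.99 + 96.95 = 3,369.94 thousand.
Not in labor force = 39.42 + 1,085.17 + 277.37 = 1,401.96 thousand (those not working and not actively searching are outside the labor force — including those who want a job but have given up searching).
Civilian working-age population = 3,369.94 + 1,401.96 = 4,771.90 thousand.
Unemployment rate = 96.95 / 3,369.94 = 2.88%.
Labor force participation rate = 3,369.94 / 4,771.90 = 70.62%.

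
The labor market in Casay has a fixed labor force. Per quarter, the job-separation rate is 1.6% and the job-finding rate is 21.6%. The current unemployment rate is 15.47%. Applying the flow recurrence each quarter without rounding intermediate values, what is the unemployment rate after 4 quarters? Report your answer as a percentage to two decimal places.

Unemployment rate after four quarters ≈ 9.88%.

With a fixed labor force, u_{t+1} = u_t + s·(1−u_t) − f·u_t = u_t·(1−s−f) + s.
Here 1−s−f = 0.768 and s = 0.016.
u_1 = 0.154700 × 0.768 + 0.016 = 0.134810.
u_2 = 0.134810 × 0.768 + 0.016 = 0.119534.
u_3 = 0.119534 × 0.768 + 0.016 = 0.107802.
u_4 = 0.107802 × 0.768 + 0.016 = 0.098792.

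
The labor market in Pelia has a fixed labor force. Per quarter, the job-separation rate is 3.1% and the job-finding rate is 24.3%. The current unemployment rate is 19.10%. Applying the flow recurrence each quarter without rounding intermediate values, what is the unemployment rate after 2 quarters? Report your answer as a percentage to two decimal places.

With a fixed labor force, u_{t+1} = u_t + s·(1−u_t) − f·u_t = u_t·(1−s−f) + s.
Here 1−s−f = 0.726 and s = 0.031.
u_1 = 0.191000 × 0.726 + 0.031 = 0.169666.
u_2 = 0.169666 × 0.726 + 0.031 = 0.154178.

Unemployment rate after two quarters ≈ 15.42%.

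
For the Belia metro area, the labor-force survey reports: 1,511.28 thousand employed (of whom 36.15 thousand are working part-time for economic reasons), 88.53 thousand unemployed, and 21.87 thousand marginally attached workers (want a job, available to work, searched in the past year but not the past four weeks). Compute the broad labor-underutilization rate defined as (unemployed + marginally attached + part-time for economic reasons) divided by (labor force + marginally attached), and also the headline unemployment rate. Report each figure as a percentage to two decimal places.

Broad underutilization rate ≈ 9.04%; headline unemployment rate ≈ 5.53%.

Labor force = 1,511.28 + 88.53 = 1,599.81 thousand.
Numerator = 88.53 + 21.87 + 36.15 = 146.55 thousand.
Denominator = 1,599.81 + 21.87 = 1,621.68 thousand.
Broad rate = 146.55 / 1,621.68 = 9.04%.
Headline unemployment rate = 88.53 / 1,599.81 = 5.53%.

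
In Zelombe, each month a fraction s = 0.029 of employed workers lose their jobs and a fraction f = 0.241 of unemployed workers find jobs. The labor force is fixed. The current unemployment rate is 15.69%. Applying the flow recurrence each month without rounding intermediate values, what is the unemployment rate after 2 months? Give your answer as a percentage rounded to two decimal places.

Unemployment rate after two months ≈ 13.38%.

With a fixed labor force, u_{t+1} = u_t + s·(1−u_t) − f·u_t = u_t·(1−s−f) + s.
Here 1−s−f = 0.730 and s = 0.029.
u_1 = 0.156900 × 0.730 + 0.029 = 0.143537.
u_2 = 0.143537 × 0.730 + 0.029 = 0.133782.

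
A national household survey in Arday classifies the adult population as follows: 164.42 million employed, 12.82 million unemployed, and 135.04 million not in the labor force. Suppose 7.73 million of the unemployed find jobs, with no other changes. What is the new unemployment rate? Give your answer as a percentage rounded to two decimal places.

Initially, labor force = 164.42 + 12.82 = 177.24 million, so u = 12.82/177.24 = 7.23%.
After the change, unemployed falls and employed rises by 7.73; labor force unchanged → E = 172.15, U = 5.09, labor force = 177.24 million.
New unemployment rate = 5.09 / 177.24 = 2.87%.

New unemployment rate ≈ 2.87%.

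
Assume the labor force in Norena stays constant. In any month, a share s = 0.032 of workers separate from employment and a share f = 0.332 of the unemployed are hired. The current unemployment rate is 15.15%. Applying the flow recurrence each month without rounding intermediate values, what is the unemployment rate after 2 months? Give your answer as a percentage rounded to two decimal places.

Unemployment rate after two months ≈ 11.36%.

With a fixed labor force, u_{t+1} = u_t + s·(1−u_t) − f·u_t = u_t·(1−s−f) + s.
Here 1−s−f = 0.636 and s = 0.032.
u_1 = 0.151500 × 0.636 + 0.032 = 0.128354.
u_2 = 0.128354 × 0.636 + 0.032 = 0.113633.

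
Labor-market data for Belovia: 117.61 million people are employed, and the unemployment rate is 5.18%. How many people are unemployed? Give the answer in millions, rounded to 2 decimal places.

About 6.43 million are unemployed.

Let U be the number unemployed. The labor force is E + U, and U/(E+U) = 0.0518.
So U = 0.0518 × 117.61 / (1 − 0.0518) = 6.0922 / 0.9482 ≈ 6.43 million.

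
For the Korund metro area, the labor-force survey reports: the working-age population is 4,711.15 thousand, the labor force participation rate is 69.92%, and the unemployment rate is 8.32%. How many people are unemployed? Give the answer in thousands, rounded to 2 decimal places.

Labor force = 0.6992 × 4,711.15 = 3,294.04 thousand.
Unemployed = 0.0832 × 3,294.04 ≈ 274.06 thousand.

About 274.06 thousand are unemployed.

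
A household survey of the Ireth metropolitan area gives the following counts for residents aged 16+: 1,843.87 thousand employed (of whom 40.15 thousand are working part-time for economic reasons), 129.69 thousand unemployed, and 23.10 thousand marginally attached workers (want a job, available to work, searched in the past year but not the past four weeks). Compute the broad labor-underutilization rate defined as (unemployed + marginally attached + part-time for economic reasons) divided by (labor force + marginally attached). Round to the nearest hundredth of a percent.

Broad underutilization rate ≈ 9.66%.

Labor force = 1,843.87 + 129.69 = 1,973.56 thousand.
Numerator = 129.69 + 23.10 + 40.15 = 192.94 thousand.
Denominator = 1,973.56 + 23.10 = 1,996.66 thousand.
Broad rate = 192.94 / 1,996.66 = 9.66%.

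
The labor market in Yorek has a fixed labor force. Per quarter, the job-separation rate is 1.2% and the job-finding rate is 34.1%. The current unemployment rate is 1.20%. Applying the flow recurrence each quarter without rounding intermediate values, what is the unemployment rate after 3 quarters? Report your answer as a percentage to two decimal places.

Unemployment rate after three quarters ≈ 2.80%.

With a fixed labor force, u_{t+1} = u_t + s·(1−u_t) − f·u_t = u_t·(1−s−f) + s.
Here 1−s−f = 0.647 and s = 0.012.
u_1 = 0.012000 × 0.647 + 0.012 = 0.019764.
u_2 = 0.019764 × 0.647 + 0.012 = 0.024787.
u_3 = 0.024787 × 0.647 + 0.012 = 0.028037.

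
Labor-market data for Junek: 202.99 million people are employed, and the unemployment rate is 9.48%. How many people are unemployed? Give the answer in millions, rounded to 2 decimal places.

Let U be the number unemployed. The labor force is E + U, and U/(E+U) = 0.0948.
So U = 0.0948 × 202.99 / (1 − 0.0948) = 19.2435 / 0.9052 ≈ 21.26 million.

About 21.26 million are unemployed.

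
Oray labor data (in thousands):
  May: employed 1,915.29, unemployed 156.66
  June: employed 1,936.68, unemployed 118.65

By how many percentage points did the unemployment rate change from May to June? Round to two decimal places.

May: labor force = 1,915.29 + 156.66 = 2,071.95; u = 156.66/2,071.95 = 7.56%.
June: labor force = 1,936.68 + 118.65 = 2,055.33; u = 118.65/2,055.33 = 5.77%.
Change = 5.77% − 7.56% = −1.79 pp.

The unemployment rate changed by −1.79 percentage points.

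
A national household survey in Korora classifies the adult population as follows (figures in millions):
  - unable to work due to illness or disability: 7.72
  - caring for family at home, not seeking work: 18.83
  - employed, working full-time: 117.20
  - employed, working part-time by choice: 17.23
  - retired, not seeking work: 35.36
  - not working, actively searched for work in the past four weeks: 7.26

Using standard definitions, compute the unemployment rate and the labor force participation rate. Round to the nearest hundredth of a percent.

Employed = 117.20 + 17.23 = 134.43 million.
Unemployed = 7.26 million.
Labor force = 134.43 + 7.26 = 141.69 million.
Not in labor force = 7.72 + 18.83 + 35.36 = 61.91 million (those not working and not actively searching are outside the labor force).
Civilian working-age population = 141.69 + 61.91 = 203.60 million.
Unemployment rate = 7.26 / 141.69 = 5.12%.
Labor force participation rate = 141.69 / 203.60 = 69.59%.

Unemployment rate ≈ 5.12%; labor force participation rate ≈ 69.59%.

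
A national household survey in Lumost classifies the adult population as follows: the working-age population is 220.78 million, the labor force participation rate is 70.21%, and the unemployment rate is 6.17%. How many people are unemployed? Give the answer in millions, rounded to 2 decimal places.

About 9.56 million are unemployed.

Labor force = 0.7021 × 220.78 = 155.01 million.
Unemployed = 0.0617 × 155.01 ≈ 9.56 million.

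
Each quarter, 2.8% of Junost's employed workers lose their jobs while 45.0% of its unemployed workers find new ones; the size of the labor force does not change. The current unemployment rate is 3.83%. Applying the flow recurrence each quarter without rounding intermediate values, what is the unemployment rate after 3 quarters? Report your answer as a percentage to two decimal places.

Unemployment rate after three quarters ≈ 5.57%.

With a fixed labor force, u_{t+1} = u_t + s·(1−u_t) − f·u_t = u_t·(1−s−f) + s.
Here 1−s−f = 0.522 and s = 0.028.
u_1 = 0.038300 × 0.522 + 0.028 = 0.047993.
u_2 = 0.047993 × 0.522 + 0.028 = 0.053052.
u_3 = 0.053052 × 0.522 + 0.028 = 0.055693.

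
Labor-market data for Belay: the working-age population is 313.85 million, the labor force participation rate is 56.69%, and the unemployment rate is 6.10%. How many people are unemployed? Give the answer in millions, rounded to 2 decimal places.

Labor force = 0.5669 × 313.85 = 177.92 million.
Unemployed = 0.0610 × 177.92 ≈ 10.85 million.

About 10.85 million are unemployed.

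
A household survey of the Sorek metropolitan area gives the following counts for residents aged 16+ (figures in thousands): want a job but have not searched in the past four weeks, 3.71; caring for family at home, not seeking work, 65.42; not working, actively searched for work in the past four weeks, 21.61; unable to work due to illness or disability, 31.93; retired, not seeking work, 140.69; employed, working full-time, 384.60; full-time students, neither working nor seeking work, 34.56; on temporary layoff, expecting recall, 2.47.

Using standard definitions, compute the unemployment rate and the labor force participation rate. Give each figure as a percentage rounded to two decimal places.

Unemployment rate ≈ 5.89%; labor force participation rate ≈ 59.66%.

Employed = 384.60 thousand.
Unemployed = 21.61 + 2.47 = 24.08 thousand (jobless and actively searching, or on temporary layoff).
Labor force = 384.60 + 24.08 = 408.68 thousand.
Not in labor force = 3.71 + 65.42 + 31.93 + 140.69 + 34.56 = 276.31 thousand (those not working and not actively searching are outside the labor force — including those who want a job but have given up searching).
Civilian working-age population = 408.68 + 276.31 = 684.99 thousand.
Unemployment rate = 24.08 / 408.68 = 5.89%.
Labor force participation rate = 408.68 / 684.99 = 59.66%.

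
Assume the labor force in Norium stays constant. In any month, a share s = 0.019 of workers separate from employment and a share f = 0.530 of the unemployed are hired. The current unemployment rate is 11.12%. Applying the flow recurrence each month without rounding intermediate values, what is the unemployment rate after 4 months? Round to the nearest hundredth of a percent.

Unemployment rate after four months ≈ 3.78%.

With a fixed labor force, u_{t+1} = u_t + s·(1−u_t) − f·u_t = u_t·(1−s−f) + s.
Here 1−s−f = 0.451 and s = 0.019.
u_1 = 0.111200 × 0.451 + 0.019 = 0.069151.
u_2 = 0.069151 × 0.451 + 0.019 = 0.050187.
u_3 = 0.050187 × 0.451 + 0.019 = 0.041634.
u_4 = 0.041634 × 0.451 + 0.019 = 0.037777.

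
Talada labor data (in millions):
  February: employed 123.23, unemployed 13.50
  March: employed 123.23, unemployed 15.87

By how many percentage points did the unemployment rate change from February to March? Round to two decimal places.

February: labor force = 123.23 + 13.50 = 136.73; u = 13.50/136.73 = 9.87%.
March: labor force = 123.23 + 15.87 = 139.10; u = 15.87/139.10 = 11.41%.
Change = 11.41% − 9.87% = +1.54 pp.

The unemployment rate changed by +1.54 percentage points.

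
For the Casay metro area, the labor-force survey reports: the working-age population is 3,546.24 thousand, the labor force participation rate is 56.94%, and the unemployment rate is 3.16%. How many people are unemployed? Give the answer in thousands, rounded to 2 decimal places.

Labor force = 0.5694 × 3,546.24 = 2,019.23 thousand.
Unemployed = 0.0316 × 2,019.23 ≈ 63.81 thousand.

About 63.81 thousand are unemployed.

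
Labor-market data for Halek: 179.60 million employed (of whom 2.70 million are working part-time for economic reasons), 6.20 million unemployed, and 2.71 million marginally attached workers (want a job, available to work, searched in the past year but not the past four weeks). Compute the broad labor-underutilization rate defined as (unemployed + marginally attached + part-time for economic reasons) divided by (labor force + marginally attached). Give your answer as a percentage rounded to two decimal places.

Broad underutilization rate ≈ 6.16%.

Labor force = 179.60 + 6.20 = 185.80 million.
Numerator = 6.20 + 2.71 + 2.70 = 11.61 million.
Denominator = 185.80 + 2.71 = 188.51 million.
Broad rate = 11.61 / 188.51 = 6.16%.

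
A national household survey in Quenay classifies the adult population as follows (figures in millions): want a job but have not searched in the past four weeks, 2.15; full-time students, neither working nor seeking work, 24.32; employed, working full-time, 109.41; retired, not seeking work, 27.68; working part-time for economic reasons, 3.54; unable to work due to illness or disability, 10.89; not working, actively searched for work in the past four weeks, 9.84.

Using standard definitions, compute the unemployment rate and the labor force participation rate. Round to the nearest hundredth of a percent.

Unemployment rate ≈ 8.01%; labor force participation rate ≈ 65.37%.

Employed = 109.41 + 3.54 = 112.95 million (anyone who worked, including part-time for economic reasons, counts as employed).
Unemployed = 9.84 million.
Labor force = 112.95 + 9.84 = 122.79 million.
Not in labor force = 2.15 + 24.32 + 27.68 + 10.89 = 65.04 million (those not working and not actively searching are outside the labor force — including those who want a job but have given up searching).
Civilian working-age population = 122.79 + 65.04 = 187.83 million.
Unemployment rate = 9.84 / 122.79 = 8.01%.
Labor force participation rate = 122.79 / 187.83 = 65.37%.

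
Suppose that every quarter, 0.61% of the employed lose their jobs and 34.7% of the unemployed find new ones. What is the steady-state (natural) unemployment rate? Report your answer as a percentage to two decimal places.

Steady-state unemployment rate ≈ 1.73%.

At steady state the flows balance: s·E = f·U, so U/(E+U) = s/(s+f).
u* = 0.61 / (0.61 + 34.7) = 0.61 / 35.31 = 1.73%.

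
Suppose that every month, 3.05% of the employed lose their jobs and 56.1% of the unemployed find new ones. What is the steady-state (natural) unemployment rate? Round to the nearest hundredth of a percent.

At steady state the flows balance: s·E = f·U, so U/(E+U) = s/(s+f).
u* = 3.05 / (3.05 + 56.1) = 3.05 / 59.15 = 5.16%.

Steady-state unemployment rate ≈ 5.16%.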